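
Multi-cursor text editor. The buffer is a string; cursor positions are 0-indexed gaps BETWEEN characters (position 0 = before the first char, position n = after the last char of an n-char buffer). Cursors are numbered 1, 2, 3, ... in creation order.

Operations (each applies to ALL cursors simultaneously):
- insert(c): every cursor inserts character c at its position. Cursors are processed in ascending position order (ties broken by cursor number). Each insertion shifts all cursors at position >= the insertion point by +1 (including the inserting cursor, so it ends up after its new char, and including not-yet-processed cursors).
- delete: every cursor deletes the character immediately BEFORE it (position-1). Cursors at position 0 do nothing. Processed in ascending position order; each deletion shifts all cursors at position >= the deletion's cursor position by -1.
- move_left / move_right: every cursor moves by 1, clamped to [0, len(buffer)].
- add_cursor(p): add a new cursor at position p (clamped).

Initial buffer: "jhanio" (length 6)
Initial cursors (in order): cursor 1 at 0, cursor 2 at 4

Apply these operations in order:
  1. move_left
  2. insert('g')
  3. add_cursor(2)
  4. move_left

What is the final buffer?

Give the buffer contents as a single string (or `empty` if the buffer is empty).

Answer: gjhagnio

Derivation:
After op 1 (move_left): buffer="jhanio" (len 6), cursors c1@0 c2@3, authorship ......
After op 2 (insert('g')): buffer="gjhagnio" (len 8), cursors c1@1 c2@5, authorship 1...2...
After op 3 (add_cursor(2)): buffer="gjhagnio" (len 8), cursors c1@1 c3@2 c2@5, authorship 1...2...
After op 4 (move_left): buffer="gjhagnio" (len 8), cursors c1@0 c3@1 c2@4, authorship 1...2...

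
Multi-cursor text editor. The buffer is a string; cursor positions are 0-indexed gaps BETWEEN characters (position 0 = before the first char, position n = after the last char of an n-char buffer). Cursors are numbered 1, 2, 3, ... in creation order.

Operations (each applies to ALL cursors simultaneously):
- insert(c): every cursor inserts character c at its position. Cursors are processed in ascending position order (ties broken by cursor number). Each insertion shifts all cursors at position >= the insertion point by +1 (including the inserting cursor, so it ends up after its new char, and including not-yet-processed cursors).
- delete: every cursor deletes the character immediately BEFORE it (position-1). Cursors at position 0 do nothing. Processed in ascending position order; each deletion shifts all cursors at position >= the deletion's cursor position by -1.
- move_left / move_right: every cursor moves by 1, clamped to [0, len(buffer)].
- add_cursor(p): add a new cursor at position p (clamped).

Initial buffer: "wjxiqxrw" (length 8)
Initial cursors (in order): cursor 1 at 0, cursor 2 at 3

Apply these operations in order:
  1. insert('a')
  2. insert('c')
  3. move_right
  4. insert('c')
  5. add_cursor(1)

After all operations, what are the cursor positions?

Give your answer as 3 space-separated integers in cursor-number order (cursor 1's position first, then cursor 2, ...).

After op 1 (insert('a')): buffer="awjxaiqxrw" (len 10), cursors c1@1 c2@5, authorship 1...2.....
After op 2 (insert('c')): buffer="acwjxaciqxrw" (len 12), cursors c1@2 c2@7, authorship 11...22.....
After op 3 (move_right): buffer="acwjxaciqxrw" (len 12), cursors c1@3 c2@8, authorship 11...22.....
After op 4 (insert('c')): buffer="acwcjxacicqxrw" (len 14), cursors c1@4 c2@10, authorship 11.1..22.2....
After op 5 (add_cursor(1)): buffer="acwcjxacicqxrw" (len 14), cursors c3@1 c1@4 c2@10, authorship 11.1..22.2....

Answer: 4 10 1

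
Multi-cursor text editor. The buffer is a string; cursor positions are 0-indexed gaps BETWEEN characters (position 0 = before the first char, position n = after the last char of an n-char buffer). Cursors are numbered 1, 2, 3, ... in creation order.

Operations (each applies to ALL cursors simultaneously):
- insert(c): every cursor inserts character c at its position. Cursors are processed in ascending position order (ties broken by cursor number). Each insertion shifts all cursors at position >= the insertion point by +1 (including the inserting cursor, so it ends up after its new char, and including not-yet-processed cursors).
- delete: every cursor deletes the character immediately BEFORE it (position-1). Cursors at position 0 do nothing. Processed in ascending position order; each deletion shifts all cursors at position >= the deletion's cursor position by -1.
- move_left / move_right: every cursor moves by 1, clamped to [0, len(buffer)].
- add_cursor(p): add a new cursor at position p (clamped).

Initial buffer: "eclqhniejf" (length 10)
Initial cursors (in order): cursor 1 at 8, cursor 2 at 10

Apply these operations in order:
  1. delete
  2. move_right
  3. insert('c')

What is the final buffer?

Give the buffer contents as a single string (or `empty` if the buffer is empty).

Answer: eclqhnijcc

Derivation:
After op 1 (delete): buffer="eclqhnij" (len 8), cursors c1@7 c2@8, authorship ........
After op 2 (move_right): buffer="eclqhnij" (len 8), cursors c1@8 c2@8, authorship ........
After op 3 (insert('c')): buffer="eclqhnijcc" (len 10), cursors c1@10 c2@10, authorship ........12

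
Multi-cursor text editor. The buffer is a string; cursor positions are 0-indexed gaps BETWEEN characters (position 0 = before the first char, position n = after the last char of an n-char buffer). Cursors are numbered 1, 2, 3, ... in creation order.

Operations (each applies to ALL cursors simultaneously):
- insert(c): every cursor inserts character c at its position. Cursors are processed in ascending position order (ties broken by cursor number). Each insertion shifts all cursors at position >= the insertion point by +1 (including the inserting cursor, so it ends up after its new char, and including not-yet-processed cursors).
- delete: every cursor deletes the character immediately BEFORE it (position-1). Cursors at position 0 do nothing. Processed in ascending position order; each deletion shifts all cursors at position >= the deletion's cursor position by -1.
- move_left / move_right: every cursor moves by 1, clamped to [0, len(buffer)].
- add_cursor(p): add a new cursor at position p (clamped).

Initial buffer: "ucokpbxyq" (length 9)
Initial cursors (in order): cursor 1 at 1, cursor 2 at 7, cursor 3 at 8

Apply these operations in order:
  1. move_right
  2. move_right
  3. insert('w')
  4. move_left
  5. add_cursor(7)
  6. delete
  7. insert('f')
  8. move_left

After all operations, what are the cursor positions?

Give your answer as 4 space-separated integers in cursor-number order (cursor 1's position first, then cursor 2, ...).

After op 1 (move_right): buffer="ucokpbxyq" (len 9), cursors c1@2 c2@8 c3@9, authorship .........
After op 2 (move_right): buffer="ucokpbxyq" (len 9), cursors c1@3 c2@9 c3@9, authorship .........
After op 3 (insert('w')): buffer="ucowkpbxyqww" (len 12), cursors c1@4 c2@12 c3@12, authorship ...1......23
After op 4 (move_left): buffer="ucowkpbxyqww" (len 12), cursors c1@3 c2@11 c3@11, authorship ...1......23
After op 5 (add_cursor(7)): buffer="ucowkpbxyqww" (len 12), cursors c1@3 c4@7 c2@11 c3@11, authorship ...1......23
After op 6 (delete): buffer="ucwkpxyw" (len 8), cursors c1@2 c4@5 c2@7 c3@7, authorship ..1....3
After op 7 (insert('f')): buffer="ucfwkpfxyffw" (len 12), cursors c1@3 c4@7 c2@11 c3@11, authorship ..11..4..233
After op 8 (move_left): buffer="ucfwkpfxyffw" (len 12), cursors c1@2 c4@6 c2@10 c3@10, authorship ..11..4..233

Answer: 2 10 10 6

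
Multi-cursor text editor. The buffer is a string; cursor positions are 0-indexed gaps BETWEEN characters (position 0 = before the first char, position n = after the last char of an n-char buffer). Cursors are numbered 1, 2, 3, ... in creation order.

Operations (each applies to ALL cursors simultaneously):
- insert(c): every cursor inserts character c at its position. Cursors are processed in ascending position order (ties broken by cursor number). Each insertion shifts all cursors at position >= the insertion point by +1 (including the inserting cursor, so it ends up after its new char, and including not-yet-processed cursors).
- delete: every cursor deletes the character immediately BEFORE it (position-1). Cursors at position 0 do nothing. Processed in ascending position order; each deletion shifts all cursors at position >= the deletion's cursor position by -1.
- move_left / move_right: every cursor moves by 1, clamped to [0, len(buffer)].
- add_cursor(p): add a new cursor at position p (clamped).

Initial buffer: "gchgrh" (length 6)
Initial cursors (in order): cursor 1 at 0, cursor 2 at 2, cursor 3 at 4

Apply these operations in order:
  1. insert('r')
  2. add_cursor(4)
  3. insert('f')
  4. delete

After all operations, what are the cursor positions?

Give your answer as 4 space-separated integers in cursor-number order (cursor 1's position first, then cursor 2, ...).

After op 1 (insert('r')): buffer="rgcrhgrrh" (len 9), cursors c1@1 c2@4 c3@7, authorship 1..2..3..
After op 2 (add_cursor(4)): buffer="rgcrhgrrh" (len 9), cursors c1@1 c2@4 c4@4 c3@7, authorship 1..2..3..
After op 3 (insert('f')): buffer="rfgcrffhgrfrh" (len 13), cursors c1@2 c2@7 c4@7 c3@11, authorship 11..224..33..
After op 4 (delete): buffer="rgcrhgrrh" (len 9), cursors c1@1 c2@4 c4@4 c3@7, authorship 1..2..3..

Answer: 1 4 7 4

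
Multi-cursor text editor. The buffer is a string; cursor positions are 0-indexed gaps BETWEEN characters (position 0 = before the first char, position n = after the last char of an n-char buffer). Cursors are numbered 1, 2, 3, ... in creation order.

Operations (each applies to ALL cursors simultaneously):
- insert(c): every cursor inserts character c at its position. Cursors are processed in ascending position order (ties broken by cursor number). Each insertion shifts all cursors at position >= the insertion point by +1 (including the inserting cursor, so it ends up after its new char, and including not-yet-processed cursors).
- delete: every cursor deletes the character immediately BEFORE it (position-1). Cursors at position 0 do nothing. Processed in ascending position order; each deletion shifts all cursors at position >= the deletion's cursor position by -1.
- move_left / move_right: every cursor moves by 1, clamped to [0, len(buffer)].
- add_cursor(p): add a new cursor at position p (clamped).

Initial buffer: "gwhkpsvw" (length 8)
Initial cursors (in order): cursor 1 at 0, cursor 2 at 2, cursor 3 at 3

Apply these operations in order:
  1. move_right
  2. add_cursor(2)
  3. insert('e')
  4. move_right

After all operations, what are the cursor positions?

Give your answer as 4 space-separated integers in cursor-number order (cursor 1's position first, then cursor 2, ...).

After op 1 (move_right): buffer="gwhkpsvw" (len 8), cursors c1@1 c2@3 c3@4, authorship ........
After op 2 (add_cursor(2)): buffer="gwhkpsvw" (len 8), cursors c1@1 c4@2 c2@3 c3@4, authorship ........
After op 3 (insert('e')): buffer="gewehekepsvw" (len 12), cursors c1@2 c4@4 c2@6 c3@8, authorship .1.4.2.3....
After op 4 (move_right): buffer="gewehekepsvw" (len 12), cursors c1@3 c4@5 c2@7 c3@9, authorship .1.4.2.3....

Answer: 3 7 9 5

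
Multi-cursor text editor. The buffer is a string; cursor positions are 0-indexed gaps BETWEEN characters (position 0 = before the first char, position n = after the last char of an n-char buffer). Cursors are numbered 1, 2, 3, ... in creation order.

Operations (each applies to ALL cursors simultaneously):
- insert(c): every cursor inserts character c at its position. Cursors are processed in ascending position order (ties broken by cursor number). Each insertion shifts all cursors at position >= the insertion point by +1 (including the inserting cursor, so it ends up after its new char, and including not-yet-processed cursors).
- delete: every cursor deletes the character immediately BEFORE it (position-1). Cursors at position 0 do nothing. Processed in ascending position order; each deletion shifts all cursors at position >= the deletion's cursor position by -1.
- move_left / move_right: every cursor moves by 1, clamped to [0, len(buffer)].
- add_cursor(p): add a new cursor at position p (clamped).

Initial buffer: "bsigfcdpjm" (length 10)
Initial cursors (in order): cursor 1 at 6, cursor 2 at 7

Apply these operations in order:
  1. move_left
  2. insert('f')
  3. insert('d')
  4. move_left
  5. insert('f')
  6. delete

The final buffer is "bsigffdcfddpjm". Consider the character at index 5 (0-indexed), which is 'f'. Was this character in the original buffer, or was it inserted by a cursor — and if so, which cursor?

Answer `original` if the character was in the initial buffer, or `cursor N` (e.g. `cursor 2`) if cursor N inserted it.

After op 1 (move_left): buffer="bsigfcdpjm" (len 10), cursors c1@5 c2@6, authorship ..........
After op 2 (insert('f')): buffer="bsigffcfdpjm" (len 12), cursors c1@6 c2@8, authorship .....1.2....
After op 3 (insert('d')): buffer="bsigffdcfddpjm" (len 14), cursors c1@7 c2@10, authorship .....11.22....
After op 4 (move_left): buffer="bsigffdcfddpjm" (len 14), cursors c1@6 c2@9, authorship .....11.22....
After op 5 (insert('f')): buffer="bsigfffdcffddpjm" (len 16), cursors c1@7 c2@11, authorship .....111.222....
After op 6 (delete): buffer="bsigffdcfddpjm" (len 14), cursors c1@6 c2@9, authorship .....11.22....
Authorship (.=original, N=cursor N): . . . . . 1 1 . 2 2 . . . .
Index 5: author = 1

Answer: cursor 1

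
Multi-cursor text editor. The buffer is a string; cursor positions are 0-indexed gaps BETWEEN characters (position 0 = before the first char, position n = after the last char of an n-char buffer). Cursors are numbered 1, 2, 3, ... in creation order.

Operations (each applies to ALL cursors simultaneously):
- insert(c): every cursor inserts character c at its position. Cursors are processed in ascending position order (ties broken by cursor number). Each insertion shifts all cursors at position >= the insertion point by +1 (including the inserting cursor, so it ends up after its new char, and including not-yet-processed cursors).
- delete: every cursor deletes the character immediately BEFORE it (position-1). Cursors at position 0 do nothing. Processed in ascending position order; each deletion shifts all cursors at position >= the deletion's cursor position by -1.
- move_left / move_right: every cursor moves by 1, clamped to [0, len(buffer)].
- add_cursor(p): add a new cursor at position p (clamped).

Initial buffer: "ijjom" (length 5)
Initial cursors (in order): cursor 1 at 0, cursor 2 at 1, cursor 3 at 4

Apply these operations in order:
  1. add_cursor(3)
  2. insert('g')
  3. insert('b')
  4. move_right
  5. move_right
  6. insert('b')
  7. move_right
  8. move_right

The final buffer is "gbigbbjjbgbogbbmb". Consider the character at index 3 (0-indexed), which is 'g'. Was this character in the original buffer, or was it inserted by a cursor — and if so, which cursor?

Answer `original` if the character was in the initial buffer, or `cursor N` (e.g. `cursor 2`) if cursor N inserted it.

Answer: cursor 2

Derivation:
After op 1 (add_cursor(3)): buffer="ijjom" (len 5), cursors c1@0 c2@1 c4@3 c3@4, authorship .....
After op 2 (insert('g')): buffer="gigjjgogm" (len 9), cursors c1@1 c2@3 c4@6 c3@8, authorship 1.2..4.3.
After op 3 (insert('b')): buffer="gbigbjjgbogbm" (len 13), cursors c1@2 c2@5 c4@9 c3@12, authorship 11.22..44.33.
After op 4 (move_right): buffer="gbigbjjgbogbm" (len 13), cursors c1@3 c2@6 c4@10 c3@13, authorship 11.22..44.33.
After op 5 (move_right): buffer="gbigbjjgbogbm" (len 13), cursors c1@4 c2@7 c4@11 c3@13, authorship 11.22..44.33.
After op 6 (insert('b')): buffer="gbigbbjjbgbogbbmb" (len 17), cursors c1@5 c2@9 c4@14 c3@17, authorship 11.212..244.343.3
After op 7 (move_right): buffer="gbigbbjjbgbogbbmb" (len 17), cursors c1@6 c2@10 c4@15 c3@17, authorship 11.212..244.343.3
After op 8 (move_right): buffer="gbigbbjjbgbogbbmb" (len 17), cursors c1@7 c2@11 c4@16 c3@17, authorship 11.212..244.343.3
Authorship (.=original, N=cursor N): 1 1 . 2 1 2 . . 2 4 4 . 3 4 3 . 3
Index 3: author = 2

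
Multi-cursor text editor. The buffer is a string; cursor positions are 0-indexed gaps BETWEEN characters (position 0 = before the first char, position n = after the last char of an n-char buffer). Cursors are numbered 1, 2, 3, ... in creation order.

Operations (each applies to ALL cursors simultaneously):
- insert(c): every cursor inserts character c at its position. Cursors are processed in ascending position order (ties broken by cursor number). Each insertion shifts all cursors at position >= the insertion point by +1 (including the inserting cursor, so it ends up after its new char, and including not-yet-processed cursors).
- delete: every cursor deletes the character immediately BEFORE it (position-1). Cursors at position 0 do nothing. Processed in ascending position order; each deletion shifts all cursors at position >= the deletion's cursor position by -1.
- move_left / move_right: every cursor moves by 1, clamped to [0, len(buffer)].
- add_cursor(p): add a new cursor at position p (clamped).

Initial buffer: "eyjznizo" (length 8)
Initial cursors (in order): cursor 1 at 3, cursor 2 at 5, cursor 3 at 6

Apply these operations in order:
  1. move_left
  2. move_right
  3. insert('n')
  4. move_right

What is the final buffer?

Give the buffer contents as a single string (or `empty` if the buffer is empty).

Answer: eyjnznninzo

Derivation:
After op 1 (move_left): buffer="eyjznizo" (len 8), cursors c1@2 c2@4 c3@5, authorship ........
After op 2 (move_right): buffer="eyjznizo" (len 8), cursors c1@3 c2@5 c3@6, authorship ........
After op 3 (insert('n')): buffer="eyjnznninzo" (len 11), cursors c1@4 c2@7 c3@9, authorship ...1..2.3..
After op 4 (move_right): buffer="eyjnznninzo" (len 11), cursors c1@5 c2@8 c3@10, authorship ...1..2.3..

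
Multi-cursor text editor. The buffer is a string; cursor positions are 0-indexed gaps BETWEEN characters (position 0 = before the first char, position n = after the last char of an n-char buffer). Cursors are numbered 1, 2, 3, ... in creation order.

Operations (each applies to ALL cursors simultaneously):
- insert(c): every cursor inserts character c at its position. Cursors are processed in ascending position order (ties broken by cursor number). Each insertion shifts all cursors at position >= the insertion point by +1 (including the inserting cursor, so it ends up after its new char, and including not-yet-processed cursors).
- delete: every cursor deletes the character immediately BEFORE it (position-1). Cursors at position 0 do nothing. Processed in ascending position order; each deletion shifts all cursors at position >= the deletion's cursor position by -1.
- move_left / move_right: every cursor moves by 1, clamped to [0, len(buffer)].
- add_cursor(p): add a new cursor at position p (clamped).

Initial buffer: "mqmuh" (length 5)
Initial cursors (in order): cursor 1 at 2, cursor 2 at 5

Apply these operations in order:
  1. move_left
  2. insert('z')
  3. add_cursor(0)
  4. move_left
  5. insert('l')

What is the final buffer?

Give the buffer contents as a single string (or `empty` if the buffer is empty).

Answer: lmlzqmulzh

Derivation:
After op 1 (move_left): buffer="mqmuh" (len 5), cursors c1@1 c2@4, authorship .....
After op 2 (insert('z')): buffer="mzqmuzh" (len 7), cursors c1@2 c2@6, authorship .1...2.
After op 3 (add_cursor(0)): buffer="mzqmuzh" (len 7), cursors c3@0 c1@2 c2@6, authorship .1...2.
After op 4 (move_left): buffer="mzqmuzh" (len 7), cursors c3@0 c1@1 c2@5, authorship .1...2.
After op 5 (insert('l')): buffer="lmlzqmulzh" (len 10), cursors c3@1 c1@3 c2@8, authorship 3.11...22.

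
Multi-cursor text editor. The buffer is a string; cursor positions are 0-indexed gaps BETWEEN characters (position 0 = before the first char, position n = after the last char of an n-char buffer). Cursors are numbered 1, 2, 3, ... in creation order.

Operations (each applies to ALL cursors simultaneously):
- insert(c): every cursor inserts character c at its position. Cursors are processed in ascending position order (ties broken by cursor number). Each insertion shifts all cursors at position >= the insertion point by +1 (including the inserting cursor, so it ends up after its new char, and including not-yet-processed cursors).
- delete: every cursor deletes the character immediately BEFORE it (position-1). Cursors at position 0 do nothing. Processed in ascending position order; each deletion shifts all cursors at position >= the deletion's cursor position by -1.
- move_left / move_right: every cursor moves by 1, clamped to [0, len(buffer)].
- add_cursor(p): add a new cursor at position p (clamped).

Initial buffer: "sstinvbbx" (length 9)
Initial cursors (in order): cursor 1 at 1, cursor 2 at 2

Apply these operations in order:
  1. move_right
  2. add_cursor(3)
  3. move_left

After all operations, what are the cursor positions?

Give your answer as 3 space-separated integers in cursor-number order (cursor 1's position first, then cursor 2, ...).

Answer: 1 2 2

Derivation:
After op 1 (move_right): buffer="sstinvbbx" (len 9), cursors c1@2 c2@3, authorship .........
After op 2 (add_cursor(3)): buffer="sstinvbbx" (len 9), cursors c1@2 c2@3 c3@3, authorship .........
After op 3 (move_left): buffer="sstinvbbx" (len 9), cursors c1@1 c2@2 c3@2, authorship .........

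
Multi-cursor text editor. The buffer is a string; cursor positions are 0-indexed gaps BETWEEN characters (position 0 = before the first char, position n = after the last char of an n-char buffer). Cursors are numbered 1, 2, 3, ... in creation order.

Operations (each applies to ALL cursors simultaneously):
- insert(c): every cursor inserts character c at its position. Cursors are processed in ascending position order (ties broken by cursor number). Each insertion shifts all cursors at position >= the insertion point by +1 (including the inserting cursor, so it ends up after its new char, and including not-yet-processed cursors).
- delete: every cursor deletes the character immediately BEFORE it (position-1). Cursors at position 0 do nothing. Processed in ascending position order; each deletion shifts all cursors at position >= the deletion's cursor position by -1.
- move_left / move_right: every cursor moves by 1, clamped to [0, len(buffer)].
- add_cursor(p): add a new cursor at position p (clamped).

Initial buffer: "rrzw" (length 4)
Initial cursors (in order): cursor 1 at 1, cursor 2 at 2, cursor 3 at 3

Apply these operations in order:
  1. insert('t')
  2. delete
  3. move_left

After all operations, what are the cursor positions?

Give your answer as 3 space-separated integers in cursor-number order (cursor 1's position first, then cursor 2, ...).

After op 1 (insert('t')): buffer="rtrtztw" (len 7), cursors c1@2 c2@4 c3@6, authorship .1.2.3.
After op 2 (delete): buffer="rrzw" (len 4), cursors c1@1 c2@2 c3@3, authorship ....
After op 3 (move_left): buffer="rrzw" (len 4), cursors c1@0 c2@1 c3@2, authorship ....

Answer: 0 1 2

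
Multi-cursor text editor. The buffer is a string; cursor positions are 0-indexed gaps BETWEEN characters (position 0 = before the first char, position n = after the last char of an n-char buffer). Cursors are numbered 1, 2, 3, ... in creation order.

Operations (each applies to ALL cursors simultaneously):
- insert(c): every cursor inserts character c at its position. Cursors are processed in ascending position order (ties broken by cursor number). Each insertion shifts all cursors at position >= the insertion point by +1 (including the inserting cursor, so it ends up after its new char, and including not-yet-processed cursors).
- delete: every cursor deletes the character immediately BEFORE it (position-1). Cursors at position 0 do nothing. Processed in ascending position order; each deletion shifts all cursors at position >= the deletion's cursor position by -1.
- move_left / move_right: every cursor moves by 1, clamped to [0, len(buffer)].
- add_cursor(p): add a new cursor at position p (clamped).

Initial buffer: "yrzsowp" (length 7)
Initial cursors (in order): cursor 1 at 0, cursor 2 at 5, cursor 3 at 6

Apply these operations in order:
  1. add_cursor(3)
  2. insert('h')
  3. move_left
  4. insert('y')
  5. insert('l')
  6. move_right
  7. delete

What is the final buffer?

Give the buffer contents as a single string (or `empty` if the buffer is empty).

After op 1 (add_cursor(3)): buffer="yrzsowp" (len 7), cursors c1@0 c4@3 c2@5 c3@6, authorship .......
After op 2 (insert('h')): buffer="hyrzhsohwhp" (len 11), cursors c1@1 c4@5 c2@8 c3@10, authorship 1...4..2.3.
After op 3 (move_left): buffer="hyrzhsohwhp" (len 11), cursors c1@0 c4@4 c2@7 c3@9, authorship 1...4..2.3.
After op 4 (insert('y')): buffer="yhyrzyhsoyhwyhp" (len 15), cursors c1@1 c4@6 c2@10 c3@13, authorship 11...44..22.33.
After op 5 (insert('l')): buffer="ylhyrzylhsoylhwylhp" (len 19), cursors c1@2 c4@8 c2@13 c3@17, authorship 111...444..222.333.
After op 6 (move_right): buffer="ylhyrzylhsoylhwylhp" (len 19), cursors c1@3 c4@9 c2@14 c3@18, authorship 111...444..222.333.
After op 7 (delete): buffer="ylyrzylsoylwylp" (len 15), cursors c1@2 c4@7 c2@11 c3@14, authorship 11...44..22.33.

Answer: ylyrzylsoylwylp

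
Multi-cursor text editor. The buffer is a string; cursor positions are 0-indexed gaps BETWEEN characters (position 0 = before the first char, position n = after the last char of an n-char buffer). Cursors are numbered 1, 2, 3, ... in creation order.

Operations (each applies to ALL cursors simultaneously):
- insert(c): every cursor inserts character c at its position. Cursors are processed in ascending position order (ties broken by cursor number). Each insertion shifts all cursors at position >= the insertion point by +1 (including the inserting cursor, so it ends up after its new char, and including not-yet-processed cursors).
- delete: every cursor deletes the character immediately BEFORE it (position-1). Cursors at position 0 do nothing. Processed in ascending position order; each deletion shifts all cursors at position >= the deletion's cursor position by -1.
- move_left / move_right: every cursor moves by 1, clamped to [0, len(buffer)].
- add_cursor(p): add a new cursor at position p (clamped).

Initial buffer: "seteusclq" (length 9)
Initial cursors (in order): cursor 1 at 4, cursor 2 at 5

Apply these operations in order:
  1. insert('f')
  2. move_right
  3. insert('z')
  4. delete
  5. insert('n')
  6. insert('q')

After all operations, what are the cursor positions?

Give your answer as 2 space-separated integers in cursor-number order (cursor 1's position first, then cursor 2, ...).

Answer: 8 12

Derivation:
After op 1 (insert('f')): buffer="setefufsclq" (len 11), cursors c1@5 c2@7, authorship ....1.2....
After op 2 (move_right): buffer="setefufsclq" (len 11), cursors c1@6 c2@8, authorship ....1.2....
After op 3 (insert('z')): buffer="setefuzfszclq" (len 13), cursors c1@7 c2@10, authorship ....1.12.2...
After op 4 (delete): buffer="setefufsclq" (len 11), cursors c1@6 c2@8, authorship ....1.2....
After op 5 (insert('n')): buffer="setefunfsnclq" (len 13), cursors c1@7 c2@10, authorship ....1.12.2...
After op 6 (insert('q')): buffer="setefunqfsnqclq" (len 15), cursors c1@8 c2@12, authorship ....1.112.22...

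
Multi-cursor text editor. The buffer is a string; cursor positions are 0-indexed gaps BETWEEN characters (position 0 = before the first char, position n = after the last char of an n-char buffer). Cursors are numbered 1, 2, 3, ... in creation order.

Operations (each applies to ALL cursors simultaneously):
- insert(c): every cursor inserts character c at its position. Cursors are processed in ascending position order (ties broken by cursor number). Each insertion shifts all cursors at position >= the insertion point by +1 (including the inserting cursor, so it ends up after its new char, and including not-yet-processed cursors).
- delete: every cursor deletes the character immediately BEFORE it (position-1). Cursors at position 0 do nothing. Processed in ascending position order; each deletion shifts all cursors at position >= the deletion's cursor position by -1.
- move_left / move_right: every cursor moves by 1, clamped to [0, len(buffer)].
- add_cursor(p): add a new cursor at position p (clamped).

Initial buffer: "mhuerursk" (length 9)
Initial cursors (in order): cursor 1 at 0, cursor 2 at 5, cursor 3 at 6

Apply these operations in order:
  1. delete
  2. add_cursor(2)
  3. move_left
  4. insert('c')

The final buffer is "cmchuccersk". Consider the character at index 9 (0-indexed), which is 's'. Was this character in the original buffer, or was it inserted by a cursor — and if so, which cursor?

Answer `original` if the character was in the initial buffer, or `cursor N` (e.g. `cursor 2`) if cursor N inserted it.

After op 1 (delete): buffer="mhuersk" (len 7), cursors c1@0 c2@4 c3@4, authorship .......
After op 2 (add_cursor(2)): buffer="mhuersk" (len 7), cursors c1@0 c4@2 c2@4 c3@4, authorship .......
After op 3 (move_left): buffer="mhuersk" (len 7), cursors c1@0 c4@1 c2@3 c3@3, authorship .......
After op 4 (insert('c')): buffer="cmchuccersk" (len 11), cursors c1@1 c4@3 c2@7 c3@7, authorship 1.4..23....
Authorship (.=original, N=cursor N): 1 . 4 . . 2 3 . . . .
Index 9: author = original

Answer: original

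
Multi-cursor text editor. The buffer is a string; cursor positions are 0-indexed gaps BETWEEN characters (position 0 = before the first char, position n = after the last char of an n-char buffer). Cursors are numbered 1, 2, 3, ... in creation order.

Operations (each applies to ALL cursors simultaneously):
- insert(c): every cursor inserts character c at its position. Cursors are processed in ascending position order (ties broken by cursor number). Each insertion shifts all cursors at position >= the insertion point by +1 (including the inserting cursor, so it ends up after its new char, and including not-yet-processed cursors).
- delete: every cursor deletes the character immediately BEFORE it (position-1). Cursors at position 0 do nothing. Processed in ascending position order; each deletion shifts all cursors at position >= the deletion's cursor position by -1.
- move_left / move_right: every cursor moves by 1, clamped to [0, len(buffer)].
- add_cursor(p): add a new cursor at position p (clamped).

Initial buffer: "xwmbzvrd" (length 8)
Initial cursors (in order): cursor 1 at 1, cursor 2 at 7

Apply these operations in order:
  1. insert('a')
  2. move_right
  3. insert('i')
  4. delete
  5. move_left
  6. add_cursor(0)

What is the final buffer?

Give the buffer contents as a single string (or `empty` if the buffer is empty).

Answer: xawmbzvrad

Derivation:
After op 1 (insert('a')): buffer="xawmbzvrad" (len 10), cursors c1@2 c2@9, authorship .1......2.
After op 2 (move_right): buffer="xawmbzvrad" (len 10), cursors c1@3 c2@10, authorship .1......2.
After op 3 (insert('i')): buffer="xawimbzvradi" (len 12), cursors c1@4 c2@12, authorship .1.1.....2.2
After op 4 (delete): buffer="xawmbzvrad" (len 10), cursors c1@3 c2@10, authorship .1......2.
After op 5 (move_left): buffer="xawmbzvrad" (len 10), cursors c1@2 c2@9, authorship .1......2.
After op 6 (add_cursor(0)): buffer="xawmbzvrad" (len 10), cursors c3@0 c1@2 c2@9, authorship .1......2.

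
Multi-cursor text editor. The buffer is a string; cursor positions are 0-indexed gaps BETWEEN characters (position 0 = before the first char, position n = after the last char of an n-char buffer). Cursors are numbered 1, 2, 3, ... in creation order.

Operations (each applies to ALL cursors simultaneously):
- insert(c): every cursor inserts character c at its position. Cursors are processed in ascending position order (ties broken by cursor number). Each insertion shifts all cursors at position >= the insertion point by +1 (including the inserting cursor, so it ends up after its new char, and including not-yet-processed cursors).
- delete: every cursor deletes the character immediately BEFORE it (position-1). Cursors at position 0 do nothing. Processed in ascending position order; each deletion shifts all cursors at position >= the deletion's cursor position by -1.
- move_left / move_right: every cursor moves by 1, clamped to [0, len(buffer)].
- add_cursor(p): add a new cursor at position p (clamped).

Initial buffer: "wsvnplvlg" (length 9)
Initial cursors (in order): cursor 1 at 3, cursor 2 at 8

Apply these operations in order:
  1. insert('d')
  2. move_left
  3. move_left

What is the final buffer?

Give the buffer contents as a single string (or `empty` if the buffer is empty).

After op 1 (insert('d')): buffer="wsvdnplvldg" (len 11), cursors c1@4 c2@10, authorship ...1.....2.
After op 2 (move_left): buffer="wsvdnplvldg" (len 11), cursors c1@3 c2@9, authorship ...1.....2.
After op 3 (move_left): buffer="wsvdnplvldg" (len 11), cursors c1@2 c2@8, authorship ...1.....2.

Answer: wsvdnplvldg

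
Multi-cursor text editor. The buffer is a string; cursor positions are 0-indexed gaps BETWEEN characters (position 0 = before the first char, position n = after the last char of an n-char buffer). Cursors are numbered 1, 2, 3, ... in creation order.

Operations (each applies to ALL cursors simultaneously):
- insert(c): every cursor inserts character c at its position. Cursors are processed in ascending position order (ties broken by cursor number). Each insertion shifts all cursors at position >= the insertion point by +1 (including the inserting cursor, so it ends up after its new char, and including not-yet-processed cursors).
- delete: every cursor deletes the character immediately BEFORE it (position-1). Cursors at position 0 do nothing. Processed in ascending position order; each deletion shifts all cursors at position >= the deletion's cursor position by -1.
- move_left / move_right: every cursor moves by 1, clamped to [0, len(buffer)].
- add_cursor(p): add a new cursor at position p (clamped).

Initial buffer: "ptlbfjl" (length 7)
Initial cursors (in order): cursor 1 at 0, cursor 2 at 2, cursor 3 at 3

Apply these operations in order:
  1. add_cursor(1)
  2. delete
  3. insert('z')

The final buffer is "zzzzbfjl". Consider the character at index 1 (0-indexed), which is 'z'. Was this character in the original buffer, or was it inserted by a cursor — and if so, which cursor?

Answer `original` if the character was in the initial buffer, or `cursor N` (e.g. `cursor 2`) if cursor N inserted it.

After op 1 (add_cursor(1)): buffer="ptlbfjl" (len 7), cursors c1@0 c4@1 c2@2 c3@3, authorship .......
After op 2 (delete): buffer="bfjl" (len 4), cursors c1@0 c2@0 c3@0 c4@0, authorship ....
After op 3 (insert('z')): buffer="zzzzbfjl" (len 8), cursors c1@4 c2@4 c3@4 c4@4, authorship 1234....
Authorship (.=original, N=cursor N): 1 2 3 4 . . . .
Index 1: author = 2

Answer: cursor 2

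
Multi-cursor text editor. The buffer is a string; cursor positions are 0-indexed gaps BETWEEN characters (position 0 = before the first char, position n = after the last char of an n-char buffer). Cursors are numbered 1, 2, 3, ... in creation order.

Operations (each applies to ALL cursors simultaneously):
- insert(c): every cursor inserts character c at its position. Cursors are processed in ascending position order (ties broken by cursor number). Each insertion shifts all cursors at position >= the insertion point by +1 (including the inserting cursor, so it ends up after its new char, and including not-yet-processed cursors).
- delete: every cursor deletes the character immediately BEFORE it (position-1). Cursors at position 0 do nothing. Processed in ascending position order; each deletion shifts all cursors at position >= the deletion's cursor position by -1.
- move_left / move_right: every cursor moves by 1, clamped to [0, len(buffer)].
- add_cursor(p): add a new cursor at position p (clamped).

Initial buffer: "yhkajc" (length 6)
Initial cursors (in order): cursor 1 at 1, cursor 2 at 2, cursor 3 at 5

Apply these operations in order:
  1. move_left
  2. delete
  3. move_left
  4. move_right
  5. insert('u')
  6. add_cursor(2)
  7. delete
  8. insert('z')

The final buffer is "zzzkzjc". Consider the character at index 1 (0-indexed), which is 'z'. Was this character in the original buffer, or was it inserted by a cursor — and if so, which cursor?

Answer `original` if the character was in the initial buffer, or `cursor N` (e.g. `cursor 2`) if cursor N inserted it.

Answer: cursor 2

Derivation:
After op 1 (move_left): buffer="yhkajc" (len 6), cursors c1@0 c2@1 c3@4, authorship ......
After op 2 (delete): buffer="hkjc" (len 4), cursors c1@0 c2@0 c3@2, authorship ....
After op 3 (move_left): buffer="hkjc" (len 4), cursors c1@0 c2@0 c3@1, authorship ....
After op 4 (move_right): buffer="hkjc" (len 4), cursors c1@1 c2@1 c3@2, authorship ....
After op 5 (insert('u')): buffer="huukujc" (len 7), cursors c1@3 c2@3 c3@5, authorship .12.3..
After op 6 (add_cursor(2)): buffer="huukujc" (len 7), cursors c4@2 c1@3 c2@3 c3@5, authorship .12.3..
After op 7 (delete): buffer="kjc" (len 3), cursors c1@0 c2@0 c4@0 c3@1, authorship ...
After op 8 (insert('z')): buffer="zzzkzjc" (len 7), cursors c1@3 c2@3 c4@3 c3@5, authorship 124.3..
Authorship (.=original, N=cursor N): 1 2 4 . 3 . .
Index 1: author = 2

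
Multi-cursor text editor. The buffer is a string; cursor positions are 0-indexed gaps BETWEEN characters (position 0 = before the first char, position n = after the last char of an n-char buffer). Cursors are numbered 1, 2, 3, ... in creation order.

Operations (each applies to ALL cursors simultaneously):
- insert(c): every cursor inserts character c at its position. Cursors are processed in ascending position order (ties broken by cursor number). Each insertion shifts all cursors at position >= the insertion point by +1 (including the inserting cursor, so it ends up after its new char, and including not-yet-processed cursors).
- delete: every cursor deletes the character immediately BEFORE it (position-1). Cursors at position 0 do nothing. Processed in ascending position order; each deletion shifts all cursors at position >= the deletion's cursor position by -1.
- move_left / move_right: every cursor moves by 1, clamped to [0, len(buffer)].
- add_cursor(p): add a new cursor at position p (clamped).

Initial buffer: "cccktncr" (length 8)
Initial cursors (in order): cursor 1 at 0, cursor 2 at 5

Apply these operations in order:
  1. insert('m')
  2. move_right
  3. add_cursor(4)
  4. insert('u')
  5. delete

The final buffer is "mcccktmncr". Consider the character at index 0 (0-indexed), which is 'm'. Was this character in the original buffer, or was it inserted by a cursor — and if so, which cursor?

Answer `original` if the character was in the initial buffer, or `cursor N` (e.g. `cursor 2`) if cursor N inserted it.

After op 1 (insert('m')): buffer="mcccktmncr" (len 10), cursors c1@1 c2@7, authorship 1.....2...
After op 2 (move_right): buffer="mcccktmncr" (len 10), cursors c1@2 c2@8, authorship 1.....2...
After op 3 (add_cursor(4)): buffer="mcccktmncr" (len 10), cursors c1@2 c3@4 c2@8, authorship 1.....2...
After op 4 (insert('u')): buffer="mcuccuktmnucr" (len 13), cursors c1@3 c3@6 c2@11, authorship 1.1..3..2.2..
After op 5 (delete): buffer="mcccktmncr" (len 10), cursors c1@2 c3@4 c2@8, authorship 1.....2...
Authorship (.=original, N=cursor N): 1 . . . . . 2 . . .
Index 0: author = 1

Answer: cursor 1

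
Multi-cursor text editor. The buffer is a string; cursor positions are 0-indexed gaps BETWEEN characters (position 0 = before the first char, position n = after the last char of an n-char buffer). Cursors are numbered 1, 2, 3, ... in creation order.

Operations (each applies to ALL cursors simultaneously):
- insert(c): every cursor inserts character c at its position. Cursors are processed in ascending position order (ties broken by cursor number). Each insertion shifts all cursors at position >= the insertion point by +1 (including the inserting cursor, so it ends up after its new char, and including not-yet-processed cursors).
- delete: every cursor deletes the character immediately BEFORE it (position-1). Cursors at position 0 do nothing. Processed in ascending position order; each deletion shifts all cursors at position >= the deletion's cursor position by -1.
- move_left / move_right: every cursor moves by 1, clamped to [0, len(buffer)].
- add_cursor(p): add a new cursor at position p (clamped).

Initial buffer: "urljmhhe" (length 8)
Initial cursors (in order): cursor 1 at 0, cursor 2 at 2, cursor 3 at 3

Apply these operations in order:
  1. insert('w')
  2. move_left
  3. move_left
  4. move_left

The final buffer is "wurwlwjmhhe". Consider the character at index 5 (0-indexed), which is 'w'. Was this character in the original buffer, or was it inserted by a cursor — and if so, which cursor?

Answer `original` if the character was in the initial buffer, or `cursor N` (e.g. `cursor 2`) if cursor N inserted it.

After op 1 (insert('w')): buffer="wurwlwjmhhe" (len 11), cursors c1@1 c2@4 c3@6, authorship 1..2.3.....
After op 2 (move_left): buffer="wurwlwjmhhe" (len 11), cursors c1@0 c2@3 c3@5, authorship 1..2.3.....
After op 3 (move_left): buffer="wurwlwjmhhe" (len 11), cursors c1@0 c2@2 c3@4, authorship 1..2.3.....
After op 4 (move_left): buffer="wurwlwjmhhe" (len 11), cursors c1@0 c2@1 c3@3, authorship 1..2.3.....
Authorship (.=original, N=cursor N): 1 . . 2 . 3 . . . . .
Index 5: author = 3

Answer: cursor 3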